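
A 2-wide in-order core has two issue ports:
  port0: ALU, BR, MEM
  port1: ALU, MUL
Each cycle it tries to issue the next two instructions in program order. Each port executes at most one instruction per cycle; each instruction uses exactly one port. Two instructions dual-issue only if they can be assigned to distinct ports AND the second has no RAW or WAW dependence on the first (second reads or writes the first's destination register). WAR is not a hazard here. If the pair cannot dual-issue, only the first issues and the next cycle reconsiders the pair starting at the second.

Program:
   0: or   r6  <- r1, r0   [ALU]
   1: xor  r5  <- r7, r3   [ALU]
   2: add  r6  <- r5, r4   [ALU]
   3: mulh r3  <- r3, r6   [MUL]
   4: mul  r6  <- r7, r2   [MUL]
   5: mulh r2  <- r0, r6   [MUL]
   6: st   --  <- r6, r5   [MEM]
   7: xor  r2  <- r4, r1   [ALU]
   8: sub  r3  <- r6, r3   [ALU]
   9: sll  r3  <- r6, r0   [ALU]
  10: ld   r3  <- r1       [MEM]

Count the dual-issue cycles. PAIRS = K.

t=0 i0+i1:or.ALU/xor.ALU ; 2-wide
t=1 i2:add.ALU ; RAW r6
t=2 i3:mulh.MUL ; no-port MUL/MUL
t=3 i4:mul.MUL ; no-port MUL/MUL
t=4 i5+i6:mulh.MUL/st.MEM ; 2-wide
t=5 i7+i8:xor.ALU/sub.ALU ; 2-wide
t=6 i9:sll.ALU ; WAW r3
t=7 i10:ld.MEM ; tail

PAIRS = 3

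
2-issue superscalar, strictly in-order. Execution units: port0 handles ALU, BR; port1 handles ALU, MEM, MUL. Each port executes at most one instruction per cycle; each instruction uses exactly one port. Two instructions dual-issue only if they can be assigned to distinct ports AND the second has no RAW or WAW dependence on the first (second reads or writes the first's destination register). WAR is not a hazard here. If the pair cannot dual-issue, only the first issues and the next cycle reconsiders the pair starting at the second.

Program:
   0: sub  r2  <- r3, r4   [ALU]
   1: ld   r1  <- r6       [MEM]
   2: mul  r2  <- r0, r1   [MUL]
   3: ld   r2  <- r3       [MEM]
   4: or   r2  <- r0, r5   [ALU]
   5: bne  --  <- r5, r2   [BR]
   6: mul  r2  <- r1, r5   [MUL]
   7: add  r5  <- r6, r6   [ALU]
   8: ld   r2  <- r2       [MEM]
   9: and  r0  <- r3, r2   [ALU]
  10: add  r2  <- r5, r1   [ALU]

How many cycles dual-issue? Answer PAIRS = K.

c0: i0,i1 sub.ALU ld.MEM  pair
c1: i2 mul.MUL  no-port MUL/MEM
c2: i3 ld.MEM  WAW r2
c3: i4 or.ALU  RAW r2
c4: i5,i6 bne.BR mul.MUL  pair
c5: i7,i8 add.ALU ld.MEM  pair
c6: i9,i10 and.ALU add.ALU  pair

PAIRS = 4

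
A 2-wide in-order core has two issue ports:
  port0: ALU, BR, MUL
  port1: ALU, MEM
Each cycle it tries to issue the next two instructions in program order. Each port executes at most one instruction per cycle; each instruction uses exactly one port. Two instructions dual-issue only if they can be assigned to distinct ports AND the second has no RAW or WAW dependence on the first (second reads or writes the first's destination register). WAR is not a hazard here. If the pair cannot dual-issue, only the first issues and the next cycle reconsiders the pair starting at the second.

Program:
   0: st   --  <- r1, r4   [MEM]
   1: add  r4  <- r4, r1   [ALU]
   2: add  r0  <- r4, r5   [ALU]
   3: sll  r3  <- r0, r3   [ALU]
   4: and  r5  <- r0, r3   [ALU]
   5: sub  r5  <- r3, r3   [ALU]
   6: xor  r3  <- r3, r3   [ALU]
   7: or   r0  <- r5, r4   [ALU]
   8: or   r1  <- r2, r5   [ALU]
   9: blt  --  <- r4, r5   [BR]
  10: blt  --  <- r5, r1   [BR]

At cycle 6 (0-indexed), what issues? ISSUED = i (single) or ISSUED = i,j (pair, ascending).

ISSUED = 9

#0 head=0: st;add i0+i1 pair
#1 head=2: add i2 RAW r0
#2 head=3: sll i3 RAW r3
#3 head=4: and i4 WAW r5
#4 head=5: sub;xor i5+i6 pair
#5 head=7: or;or i7+i8 pair
#6 head=9: blt i9 no-port BR/BR
#7 head=10: blt i10 tail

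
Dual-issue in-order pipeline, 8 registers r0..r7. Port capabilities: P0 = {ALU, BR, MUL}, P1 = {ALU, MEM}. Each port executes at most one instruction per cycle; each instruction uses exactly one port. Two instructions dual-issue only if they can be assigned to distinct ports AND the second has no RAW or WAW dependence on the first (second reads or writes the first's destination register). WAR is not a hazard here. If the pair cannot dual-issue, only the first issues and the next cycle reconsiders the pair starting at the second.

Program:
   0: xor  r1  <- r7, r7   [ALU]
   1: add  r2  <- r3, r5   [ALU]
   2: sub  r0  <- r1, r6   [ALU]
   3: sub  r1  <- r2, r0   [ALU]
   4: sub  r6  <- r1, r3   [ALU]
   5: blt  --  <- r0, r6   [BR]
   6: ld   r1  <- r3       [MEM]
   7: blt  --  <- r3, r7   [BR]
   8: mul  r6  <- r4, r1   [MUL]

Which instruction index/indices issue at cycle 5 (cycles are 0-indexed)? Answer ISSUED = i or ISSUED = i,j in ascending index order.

ISSUED = 7

c0: i0,i1 xor.ALU;add.ALU  dual
c1: i2 sub.ALU  RAW r0
c2: i3 sub.ALU  RAW r1
c3: i4 sub.ALU  RAW r6
c4: i5,i6 blt.BR;ld.MEM  dual
c5: i7 blt.BR  no-port BR/MUL
c6: i8 mul.MUL  tail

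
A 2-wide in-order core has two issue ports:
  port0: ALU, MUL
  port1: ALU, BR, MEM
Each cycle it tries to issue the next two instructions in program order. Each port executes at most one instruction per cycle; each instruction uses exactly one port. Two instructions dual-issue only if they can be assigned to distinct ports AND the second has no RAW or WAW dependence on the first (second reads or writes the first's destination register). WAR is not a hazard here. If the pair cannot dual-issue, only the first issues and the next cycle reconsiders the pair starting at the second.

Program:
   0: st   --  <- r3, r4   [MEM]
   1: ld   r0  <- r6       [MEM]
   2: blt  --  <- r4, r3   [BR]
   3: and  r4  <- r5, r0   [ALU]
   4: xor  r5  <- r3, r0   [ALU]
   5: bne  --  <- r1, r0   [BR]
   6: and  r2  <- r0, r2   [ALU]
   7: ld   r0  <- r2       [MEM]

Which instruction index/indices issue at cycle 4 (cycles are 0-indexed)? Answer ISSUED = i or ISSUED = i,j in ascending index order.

[0] i0  st.MEM  -- no-port MEM/MEM
[1] i1  ld.MEM  -- no-port MEM/BR
[2] i2+i3  blt.BR and.ALU  -- dual
[3] i4+i5  xor.ALU bne.BR  -- dual
[4] i6  and.ALU  -- RAW r2
[5] i7  ld.MEM  -- tail

ISSUED = 6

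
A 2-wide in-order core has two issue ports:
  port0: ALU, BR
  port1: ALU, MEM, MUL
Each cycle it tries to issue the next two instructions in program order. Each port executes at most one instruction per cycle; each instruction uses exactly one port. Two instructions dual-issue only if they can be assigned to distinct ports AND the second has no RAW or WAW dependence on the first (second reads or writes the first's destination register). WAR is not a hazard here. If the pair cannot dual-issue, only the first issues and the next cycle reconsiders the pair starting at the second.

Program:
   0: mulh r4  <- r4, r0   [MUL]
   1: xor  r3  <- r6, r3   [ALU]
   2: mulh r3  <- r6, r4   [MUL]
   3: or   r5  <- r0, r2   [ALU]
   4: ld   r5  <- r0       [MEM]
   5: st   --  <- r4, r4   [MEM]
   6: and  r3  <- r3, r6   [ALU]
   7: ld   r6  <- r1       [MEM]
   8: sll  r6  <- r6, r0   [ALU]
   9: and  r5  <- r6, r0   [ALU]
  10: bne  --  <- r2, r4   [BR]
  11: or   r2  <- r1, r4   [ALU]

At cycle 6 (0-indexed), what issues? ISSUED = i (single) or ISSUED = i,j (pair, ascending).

ISSUED = 9,10

t=0 i0&i1:mulh;xor ; pair
t=1 i2&i3:mulh;or ; pair
t=2 i4:ld ; no-port MEM/MEM
t=3 i5&i6:st;and ; pair
t=4 i7:ld ; RAW+WAW r6
t=5 i8:sll ; RAW r6
t=6 i9&i10:and;bne ; pair
t=7 i11:or ; tail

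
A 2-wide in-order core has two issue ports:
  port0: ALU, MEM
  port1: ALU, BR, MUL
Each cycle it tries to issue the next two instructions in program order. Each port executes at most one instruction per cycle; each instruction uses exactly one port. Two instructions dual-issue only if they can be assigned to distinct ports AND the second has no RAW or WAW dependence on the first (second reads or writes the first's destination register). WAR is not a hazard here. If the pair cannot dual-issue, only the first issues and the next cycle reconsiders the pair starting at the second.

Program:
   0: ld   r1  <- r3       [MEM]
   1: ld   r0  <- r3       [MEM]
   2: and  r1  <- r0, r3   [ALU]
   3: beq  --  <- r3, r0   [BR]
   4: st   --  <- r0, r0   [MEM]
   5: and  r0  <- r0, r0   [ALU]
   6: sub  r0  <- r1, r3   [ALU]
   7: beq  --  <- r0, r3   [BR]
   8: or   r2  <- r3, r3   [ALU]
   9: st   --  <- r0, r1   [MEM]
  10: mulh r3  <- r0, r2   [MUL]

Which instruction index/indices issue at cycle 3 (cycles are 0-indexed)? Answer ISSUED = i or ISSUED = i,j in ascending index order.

ISSUED = 4,5

t=0 i0:ld.MEM ; no-port MEM/MEM
t=1 i1:ld.MEM ; RAW r0
t=2 i2+i3:and.ALU;beq.BR ; dual
t=3 i4+i5:st.MEM;and.ALU ; dual
t=4 i6:sub.ALU ; RAW r0
t=5 i7+i8:beq.BR;or.ALU ; dual
t=6 i9+i10:st.MEM;mulh.MUL ; dual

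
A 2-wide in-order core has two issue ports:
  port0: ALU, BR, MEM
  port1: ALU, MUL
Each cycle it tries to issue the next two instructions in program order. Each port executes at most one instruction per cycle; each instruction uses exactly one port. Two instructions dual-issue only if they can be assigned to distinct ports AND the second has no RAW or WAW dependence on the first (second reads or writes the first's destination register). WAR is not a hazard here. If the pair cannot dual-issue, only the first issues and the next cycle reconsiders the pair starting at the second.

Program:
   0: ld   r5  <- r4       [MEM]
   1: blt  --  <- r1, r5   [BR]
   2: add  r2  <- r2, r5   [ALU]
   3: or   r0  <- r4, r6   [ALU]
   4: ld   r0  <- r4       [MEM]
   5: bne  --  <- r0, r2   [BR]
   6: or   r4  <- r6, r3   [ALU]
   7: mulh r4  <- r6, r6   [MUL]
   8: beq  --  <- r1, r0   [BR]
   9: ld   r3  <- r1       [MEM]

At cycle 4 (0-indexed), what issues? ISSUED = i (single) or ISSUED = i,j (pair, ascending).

0. ld @i0  | no-port MEM/BR
1. blt;add @i1&i2  | pair
2. or @i3  | WAW r0
3. ld @i4  | no-port MEM/BR
4. bne;or @i5&i6  | pair
5. mulh;beq @i7&i8  | pair
6. ld @i9  | tail

ISSUED = 5,6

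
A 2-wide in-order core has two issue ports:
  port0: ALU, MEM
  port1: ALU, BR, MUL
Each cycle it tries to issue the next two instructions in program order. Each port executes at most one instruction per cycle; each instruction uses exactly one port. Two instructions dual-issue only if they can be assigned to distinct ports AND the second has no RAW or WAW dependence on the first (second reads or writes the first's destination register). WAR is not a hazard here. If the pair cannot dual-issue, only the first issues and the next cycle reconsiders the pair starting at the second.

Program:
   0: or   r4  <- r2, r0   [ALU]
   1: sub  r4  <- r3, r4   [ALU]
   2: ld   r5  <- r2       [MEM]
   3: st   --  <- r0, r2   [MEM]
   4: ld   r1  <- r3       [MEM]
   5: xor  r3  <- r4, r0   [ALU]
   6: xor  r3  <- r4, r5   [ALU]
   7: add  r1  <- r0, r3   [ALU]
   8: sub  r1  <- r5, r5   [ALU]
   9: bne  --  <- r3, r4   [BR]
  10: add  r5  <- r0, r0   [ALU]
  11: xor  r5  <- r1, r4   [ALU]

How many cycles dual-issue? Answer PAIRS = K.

0. or @i0  | RAW+WAW r4
1. sub/ld @i1&i2  | dual
2. st @i3  | no-port MEM/MEM
3. ld/xor @i4&i5  | dual
4. xor @i6  | RAW r3
5. add @i7  | WAW r1
6. sub/bne @i8&i9  | dual
7. add @i10  | WAW r5
8. xor @i11  | tail

PAIRS = 3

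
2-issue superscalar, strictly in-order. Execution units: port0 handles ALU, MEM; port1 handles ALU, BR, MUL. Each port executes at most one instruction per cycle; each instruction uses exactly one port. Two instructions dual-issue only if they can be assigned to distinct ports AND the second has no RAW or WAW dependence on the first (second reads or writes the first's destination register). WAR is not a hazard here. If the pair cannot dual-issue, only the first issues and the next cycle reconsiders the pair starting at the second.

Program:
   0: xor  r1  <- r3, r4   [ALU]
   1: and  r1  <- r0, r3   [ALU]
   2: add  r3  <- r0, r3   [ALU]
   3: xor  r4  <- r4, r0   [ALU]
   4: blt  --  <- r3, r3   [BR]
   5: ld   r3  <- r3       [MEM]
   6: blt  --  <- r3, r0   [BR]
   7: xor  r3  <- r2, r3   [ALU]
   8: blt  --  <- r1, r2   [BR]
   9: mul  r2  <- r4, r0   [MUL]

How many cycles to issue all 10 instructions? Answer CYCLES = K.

CYCLES = 7

#0 head=0: xor i0 WAW r1
#1 head=1: and;add i1/i2 pair
#2 head=3: xor;blt i3/i4 pair
#3 head=5: ld i5 RAW r3
#4 head=6: blt;xor i6/i7 pair
#5 head=8: blt i8 no-port BR/MUL
#6 head=9: mul i9 tail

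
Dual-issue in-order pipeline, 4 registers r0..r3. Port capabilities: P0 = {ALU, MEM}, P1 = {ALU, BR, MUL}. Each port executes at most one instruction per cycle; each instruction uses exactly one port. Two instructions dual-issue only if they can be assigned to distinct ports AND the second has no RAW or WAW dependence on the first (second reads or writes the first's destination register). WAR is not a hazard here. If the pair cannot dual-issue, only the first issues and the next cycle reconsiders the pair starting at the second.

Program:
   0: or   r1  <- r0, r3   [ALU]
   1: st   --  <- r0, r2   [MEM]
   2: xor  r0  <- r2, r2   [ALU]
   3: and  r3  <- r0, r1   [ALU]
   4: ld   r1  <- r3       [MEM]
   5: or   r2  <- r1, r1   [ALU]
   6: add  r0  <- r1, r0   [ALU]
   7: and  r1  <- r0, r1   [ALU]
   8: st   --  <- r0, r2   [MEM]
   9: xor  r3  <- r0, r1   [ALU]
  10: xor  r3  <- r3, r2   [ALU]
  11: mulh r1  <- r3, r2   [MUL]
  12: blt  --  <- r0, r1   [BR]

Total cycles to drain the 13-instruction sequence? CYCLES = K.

CYCLES = 10

0. or.ALU st.MEM @i0/i1  | pair
1. xor.ALU @i2  | RAW r0
2. and.ALU @i3  | RAW r3
3. ld.MEM @i4  | RAW r1
4. or.ALU add.ALU @i5/i6  | pair
5. and.ALU st.MEM @i7/i8  | pair
6. xor.ALU @i9  | RAW+WAW r3
7. xor.ALU @i10  | RAW r3
8. mulh.MUL @i11  | no-port MUL/BR
9. blt.BR @i12  | tail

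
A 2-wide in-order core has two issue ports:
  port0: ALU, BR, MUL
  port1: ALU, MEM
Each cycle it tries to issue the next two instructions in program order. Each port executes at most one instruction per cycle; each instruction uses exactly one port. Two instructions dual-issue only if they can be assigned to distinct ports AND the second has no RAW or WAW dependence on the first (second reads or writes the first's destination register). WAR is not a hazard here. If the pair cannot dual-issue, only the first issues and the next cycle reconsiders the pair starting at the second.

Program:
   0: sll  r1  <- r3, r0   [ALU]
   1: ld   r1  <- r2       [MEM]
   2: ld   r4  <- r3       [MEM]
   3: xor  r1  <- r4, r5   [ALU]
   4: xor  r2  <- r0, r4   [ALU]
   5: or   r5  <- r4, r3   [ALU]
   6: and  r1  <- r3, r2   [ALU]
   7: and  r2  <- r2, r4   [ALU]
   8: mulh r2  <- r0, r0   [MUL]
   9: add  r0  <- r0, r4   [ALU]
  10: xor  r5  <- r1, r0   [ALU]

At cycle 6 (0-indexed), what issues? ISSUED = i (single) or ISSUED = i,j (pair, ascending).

ISSUED = 8,9

t=0 i0:sll.ALU ; WAW r1
t=1 i1:ld.MEM ; no-port MEM/MEM
t=2 i2:ld.MEM ; RAW r4
t=3 i3/i4:xor.ALU+xor.ALU ; dual
t=4 i5/i6:or.ALU+and.ALU ; dual
t=5 i7:and.ALU ; WAW r2
t=6 i8/i9:mulh.MUL+add.ALU ; dual
t=7 i10:xor.ALU ; tail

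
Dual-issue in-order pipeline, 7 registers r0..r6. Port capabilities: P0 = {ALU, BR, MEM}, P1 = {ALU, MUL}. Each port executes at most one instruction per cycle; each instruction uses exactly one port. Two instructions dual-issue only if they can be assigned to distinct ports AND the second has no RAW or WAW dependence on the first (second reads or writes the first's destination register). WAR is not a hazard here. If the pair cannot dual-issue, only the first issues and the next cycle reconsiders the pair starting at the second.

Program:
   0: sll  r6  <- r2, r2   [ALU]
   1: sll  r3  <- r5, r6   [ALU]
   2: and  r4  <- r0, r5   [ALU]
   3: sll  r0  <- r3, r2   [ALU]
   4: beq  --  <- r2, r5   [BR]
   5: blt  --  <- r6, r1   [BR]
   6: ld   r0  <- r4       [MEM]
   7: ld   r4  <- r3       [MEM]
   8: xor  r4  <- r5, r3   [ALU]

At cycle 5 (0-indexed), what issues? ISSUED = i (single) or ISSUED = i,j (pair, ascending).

ISSUED = 7

c0: i0 sll  RAW r6
c1: i1&i2 sll+and  pair
c2: i3&i4 sll+beq  pair
c3: i5 blt  no-port BR/MEM
c4: i6 ld  no-port MEM/MEM
c5: i7 ld  WAW r4
c6: i8 xor  tail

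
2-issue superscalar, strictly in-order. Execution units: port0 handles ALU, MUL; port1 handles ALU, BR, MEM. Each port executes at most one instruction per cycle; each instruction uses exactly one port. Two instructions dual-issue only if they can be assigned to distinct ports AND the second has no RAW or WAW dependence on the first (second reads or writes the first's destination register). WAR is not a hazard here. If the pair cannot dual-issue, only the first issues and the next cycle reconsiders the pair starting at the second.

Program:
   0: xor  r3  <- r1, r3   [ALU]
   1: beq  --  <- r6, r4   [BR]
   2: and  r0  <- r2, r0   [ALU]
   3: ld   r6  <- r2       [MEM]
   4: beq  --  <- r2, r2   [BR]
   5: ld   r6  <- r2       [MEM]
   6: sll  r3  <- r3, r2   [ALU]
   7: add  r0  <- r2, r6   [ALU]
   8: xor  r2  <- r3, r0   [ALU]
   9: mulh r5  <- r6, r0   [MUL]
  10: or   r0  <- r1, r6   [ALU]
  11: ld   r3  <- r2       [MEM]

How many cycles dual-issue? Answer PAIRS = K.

t=0 i0,i1:xor beq ; 2-wide
t=1 i2,i3:and ld ; 2-wide
t=2 i4:beq ; no-port BR/MEM
t=3 i5,i6:ld sll ; 2-wide
t=4 i7:add ; RAW r0
t=5 i8,i9:xor mulh ; 2-wide
t=6 i10,i11:or ld ; 2-wide

PAIRS = 5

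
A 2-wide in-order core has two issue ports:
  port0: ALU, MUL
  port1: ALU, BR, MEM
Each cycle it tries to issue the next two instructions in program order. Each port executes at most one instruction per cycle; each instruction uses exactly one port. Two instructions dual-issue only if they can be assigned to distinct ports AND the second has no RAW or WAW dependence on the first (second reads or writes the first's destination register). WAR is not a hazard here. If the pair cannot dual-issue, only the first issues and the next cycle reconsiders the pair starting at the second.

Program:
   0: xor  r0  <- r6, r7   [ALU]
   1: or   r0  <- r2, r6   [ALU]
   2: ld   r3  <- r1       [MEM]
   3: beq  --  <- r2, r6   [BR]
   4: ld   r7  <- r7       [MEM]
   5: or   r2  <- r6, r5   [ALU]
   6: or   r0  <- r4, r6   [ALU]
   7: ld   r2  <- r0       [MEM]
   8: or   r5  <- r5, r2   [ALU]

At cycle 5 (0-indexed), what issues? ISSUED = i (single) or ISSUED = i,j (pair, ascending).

t=0 i0:xor ; WAW r0
t=1 i1+i2:or/ld ; dual
t=2 i3:beq ; no-port BR/MEM
t=3 i4+i5:ld/or ; dual
t=4 i6:or ; RAW r0
t=5 i7:ld ; RAW r2
t=6 i8:or ; tail

ISSUED = 7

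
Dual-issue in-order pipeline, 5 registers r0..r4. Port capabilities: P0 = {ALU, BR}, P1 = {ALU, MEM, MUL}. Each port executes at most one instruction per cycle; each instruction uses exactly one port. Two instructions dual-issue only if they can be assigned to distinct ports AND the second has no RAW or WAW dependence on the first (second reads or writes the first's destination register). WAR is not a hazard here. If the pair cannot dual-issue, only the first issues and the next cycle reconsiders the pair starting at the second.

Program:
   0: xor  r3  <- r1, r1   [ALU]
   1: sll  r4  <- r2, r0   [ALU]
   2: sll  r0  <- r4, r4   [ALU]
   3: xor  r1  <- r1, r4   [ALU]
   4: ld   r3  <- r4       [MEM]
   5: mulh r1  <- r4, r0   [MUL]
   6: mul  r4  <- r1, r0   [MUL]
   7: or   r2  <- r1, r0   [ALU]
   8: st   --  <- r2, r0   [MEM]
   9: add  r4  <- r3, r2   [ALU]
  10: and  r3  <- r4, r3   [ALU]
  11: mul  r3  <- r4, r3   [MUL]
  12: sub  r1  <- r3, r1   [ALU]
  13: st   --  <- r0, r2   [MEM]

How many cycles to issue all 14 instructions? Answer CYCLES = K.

CYCLES = 9

[0] i0/i1  xor sll  -- 2-wide
[1] i2/i3  sll xor  -- 2-wide
[2] i4  ld  -- no-port MEM/MUL
[3] i5  mulh  -- no-port MUL/MUL
[4] i6/i7  mul or  -- 2-wide
[5] i8/i9  st add  -- 2-wide
[6] i10  and  -- RAW+WAW r3
[7] i11  mul  -- RAW r3
[8] i12/i13  sub st  -- 2-wide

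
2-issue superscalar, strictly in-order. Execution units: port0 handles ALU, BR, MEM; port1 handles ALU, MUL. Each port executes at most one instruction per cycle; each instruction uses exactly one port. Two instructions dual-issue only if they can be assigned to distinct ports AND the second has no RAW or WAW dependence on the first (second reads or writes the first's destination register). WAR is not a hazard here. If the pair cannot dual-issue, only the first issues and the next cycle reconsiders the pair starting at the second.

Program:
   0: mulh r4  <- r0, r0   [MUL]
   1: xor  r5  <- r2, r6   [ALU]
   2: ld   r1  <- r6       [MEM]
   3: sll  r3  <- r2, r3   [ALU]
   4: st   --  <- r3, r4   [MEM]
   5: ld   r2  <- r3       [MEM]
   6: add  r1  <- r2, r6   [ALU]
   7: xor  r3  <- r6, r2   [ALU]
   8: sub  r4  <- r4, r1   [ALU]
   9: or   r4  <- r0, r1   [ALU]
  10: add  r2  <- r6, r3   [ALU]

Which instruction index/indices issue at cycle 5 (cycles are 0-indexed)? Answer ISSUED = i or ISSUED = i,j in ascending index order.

ISSUED = 8

c0: i0,i1 mulh xor  pair
c1: i2,i3 ld sll  pair
c2: i4 st  no-port MEM/MEM
c3: i5 ld  RAW r2
c4: i6,i7 add xor  pair
c5: i8 sub  WAW r4
c6: i9,i10 or add  pair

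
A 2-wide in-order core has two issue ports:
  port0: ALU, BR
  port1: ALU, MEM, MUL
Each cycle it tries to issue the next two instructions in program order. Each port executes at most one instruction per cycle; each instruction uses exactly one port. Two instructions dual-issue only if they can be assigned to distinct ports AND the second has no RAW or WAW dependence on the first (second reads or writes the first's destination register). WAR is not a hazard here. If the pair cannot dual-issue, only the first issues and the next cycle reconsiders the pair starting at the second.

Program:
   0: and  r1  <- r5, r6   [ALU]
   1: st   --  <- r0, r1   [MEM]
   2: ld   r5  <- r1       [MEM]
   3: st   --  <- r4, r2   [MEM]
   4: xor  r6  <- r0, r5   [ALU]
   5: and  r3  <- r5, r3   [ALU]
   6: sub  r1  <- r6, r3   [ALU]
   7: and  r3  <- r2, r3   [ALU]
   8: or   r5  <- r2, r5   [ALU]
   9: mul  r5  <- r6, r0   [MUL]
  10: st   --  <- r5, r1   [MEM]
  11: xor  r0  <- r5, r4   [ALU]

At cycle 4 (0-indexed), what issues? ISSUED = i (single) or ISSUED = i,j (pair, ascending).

[0] i0  and.ALU  -- RAW r1
[1] i1  st.MEM  -- no-port MEM/MEM
[2] i2  ld.MEM  -- no-port MEM/MEM
[3] i3/i4  st.MEM xor.ALU  -- 2-wide
[4] i5  and.ALU  -- RAW r3
[5] i6/i7  sub.ALU and.ALU  -- 2-wide
[6] i8  or.ALU  -- WAW r5
[7] i9  mul.MUL  -- no-port MUL/MEM
[8] i10/i11  st.MEM xor.ALU  -- 2-wide

ISSUED = 5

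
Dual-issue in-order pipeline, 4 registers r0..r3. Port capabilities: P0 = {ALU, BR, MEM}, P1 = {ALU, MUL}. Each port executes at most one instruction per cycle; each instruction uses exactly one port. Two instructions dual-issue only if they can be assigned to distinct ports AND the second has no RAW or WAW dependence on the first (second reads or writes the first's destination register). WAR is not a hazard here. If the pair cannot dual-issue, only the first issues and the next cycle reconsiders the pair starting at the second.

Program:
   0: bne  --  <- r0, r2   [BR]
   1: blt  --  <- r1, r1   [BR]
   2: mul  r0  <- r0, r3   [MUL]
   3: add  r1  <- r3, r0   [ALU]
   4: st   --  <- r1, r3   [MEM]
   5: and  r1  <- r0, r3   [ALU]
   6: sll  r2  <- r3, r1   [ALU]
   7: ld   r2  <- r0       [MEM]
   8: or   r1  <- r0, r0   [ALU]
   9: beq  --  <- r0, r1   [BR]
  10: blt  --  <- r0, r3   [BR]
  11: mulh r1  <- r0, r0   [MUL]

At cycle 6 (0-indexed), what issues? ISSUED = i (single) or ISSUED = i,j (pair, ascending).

  cy0 -> i0 (bne.BR) no-port BR/BR
  cy1 -> i1,i2 (blt.BR;mul.MUL) 2-wide
  cy2 -> i3 (add.ALU) RAW r1
  cy3 -> i4,i5 (st.MEM;and.ALU) 2-wide
  cy4 -> i6 (sll.ALU) WAW r2
  cy5 -> i7,i8 (ld.MEM;or.ALU) 2-wide
  cy6 -> i9 (beq.BR) no-port BR/BR
  cy7 -> i10,i11 (blt.BR;mulh.MUL) 2-wide

ISSUED = 9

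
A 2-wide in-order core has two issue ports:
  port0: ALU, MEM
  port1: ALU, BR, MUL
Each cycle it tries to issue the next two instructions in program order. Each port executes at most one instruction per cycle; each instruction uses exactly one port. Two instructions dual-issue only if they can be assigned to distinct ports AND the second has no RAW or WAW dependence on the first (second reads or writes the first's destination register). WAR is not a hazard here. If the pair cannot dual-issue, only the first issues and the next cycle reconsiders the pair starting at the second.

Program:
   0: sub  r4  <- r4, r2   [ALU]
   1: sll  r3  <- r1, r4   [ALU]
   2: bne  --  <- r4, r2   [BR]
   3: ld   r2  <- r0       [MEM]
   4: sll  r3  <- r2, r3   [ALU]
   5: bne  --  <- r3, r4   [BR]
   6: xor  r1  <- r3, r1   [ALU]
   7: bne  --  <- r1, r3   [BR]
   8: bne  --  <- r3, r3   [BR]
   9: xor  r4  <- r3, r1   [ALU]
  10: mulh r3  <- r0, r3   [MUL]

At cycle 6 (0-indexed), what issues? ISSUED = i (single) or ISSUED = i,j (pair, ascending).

ISSUED = 8,9

[0] i0  sub.ALU  -- RAW r4
[1] i1+i2  sll.ALU bne.BR  -- pair
[2] i3  ld.MEM  -- RAW r2
[3] i4  sll.ALU  -- RAW r3
[4] i5+i6  bne.BR xor.ALU  -- pair
[5] i7  bne.BR  -- no-port BR/BR
[6] i8+i9  bne.BR xor.ALU  -- pair
[7] i10  mulh.MUL  -- tail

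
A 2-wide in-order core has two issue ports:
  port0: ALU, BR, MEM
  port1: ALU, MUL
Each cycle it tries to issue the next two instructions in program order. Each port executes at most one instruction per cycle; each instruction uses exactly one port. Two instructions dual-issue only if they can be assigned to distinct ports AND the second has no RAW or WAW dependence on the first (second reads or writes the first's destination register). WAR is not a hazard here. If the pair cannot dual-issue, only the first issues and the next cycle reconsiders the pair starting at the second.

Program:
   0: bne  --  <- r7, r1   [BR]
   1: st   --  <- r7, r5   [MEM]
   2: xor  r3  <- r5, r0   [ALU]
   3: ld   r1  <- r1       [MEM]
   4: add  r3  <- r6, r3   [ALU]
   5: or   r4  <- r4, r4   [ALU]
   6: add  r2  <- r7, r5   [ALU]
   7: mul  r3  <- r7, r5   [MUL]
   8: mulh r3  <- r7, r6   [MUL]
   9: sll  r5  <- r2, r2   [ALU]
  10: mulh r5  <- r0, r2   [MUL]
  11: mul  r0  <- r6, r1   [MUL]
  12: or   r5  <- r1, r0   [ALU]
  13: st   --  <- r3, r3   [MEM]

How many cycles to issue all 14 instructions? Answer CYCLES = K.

t=0 i0:bne ; no-port BR/MEM
t=1 i1&i2:st;xor ; dual
t=2 i3&i4:ld;add ; dual
t=3 i5&i6:or;add ; dual
t=4 i7:mul ; no-port MUL/MUL
t=5 i8&i9:mulh;sll ; dual
t=6 i10:mulh ; no-port MUL/MUL
t=7 i11:mul ; RAW r0
t=8 i12&i13:or;st ; dual

CYCLES = 9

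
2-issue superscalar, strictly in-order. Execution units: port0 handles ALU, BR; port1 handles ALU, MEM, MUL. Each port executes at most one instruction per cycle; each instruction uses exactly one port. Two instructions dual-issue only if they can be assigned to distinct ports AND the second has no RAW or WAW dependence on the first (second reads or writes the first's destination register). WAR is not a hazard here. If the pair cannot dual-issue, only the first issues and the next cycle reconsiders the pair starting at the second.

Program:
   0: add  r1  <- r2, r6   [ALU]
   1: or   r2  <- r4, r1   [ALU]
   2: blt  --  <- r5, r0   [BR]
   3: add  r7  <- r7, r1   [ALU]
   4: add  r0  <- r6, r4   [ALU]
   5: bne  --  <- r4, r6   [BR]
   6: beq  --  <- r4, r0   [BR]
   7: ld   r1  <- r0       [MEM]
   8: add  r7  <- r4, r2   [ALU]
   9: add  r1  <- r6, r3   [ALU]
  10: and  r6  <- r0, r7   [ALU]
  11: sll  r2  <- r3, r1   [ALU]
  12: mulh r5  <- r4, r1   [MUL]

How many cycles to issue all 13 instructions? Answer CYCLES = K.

CYCLES = 8

  cy0 -> i0 (add.ALU) RAW r1
  cy1 -> i1/i2 (or.ALU blt.BR) 2-wide
  cy2 -> i3/i4 (add.ALU add.ALU) 2-wide
  cy3 -> i5 (bne.BR) no-port BR/BR
  cy4 -> i6/i7 (beq.BR ld.MEM) 2-wide
  cy5 -> i8/i9 (add.ALU add.ALU) 2-wide
  cy6 -> i10/i11 (and.ALU sll.ALU) 2-wide
  cy7 -> i12 (mulh.MUL) tail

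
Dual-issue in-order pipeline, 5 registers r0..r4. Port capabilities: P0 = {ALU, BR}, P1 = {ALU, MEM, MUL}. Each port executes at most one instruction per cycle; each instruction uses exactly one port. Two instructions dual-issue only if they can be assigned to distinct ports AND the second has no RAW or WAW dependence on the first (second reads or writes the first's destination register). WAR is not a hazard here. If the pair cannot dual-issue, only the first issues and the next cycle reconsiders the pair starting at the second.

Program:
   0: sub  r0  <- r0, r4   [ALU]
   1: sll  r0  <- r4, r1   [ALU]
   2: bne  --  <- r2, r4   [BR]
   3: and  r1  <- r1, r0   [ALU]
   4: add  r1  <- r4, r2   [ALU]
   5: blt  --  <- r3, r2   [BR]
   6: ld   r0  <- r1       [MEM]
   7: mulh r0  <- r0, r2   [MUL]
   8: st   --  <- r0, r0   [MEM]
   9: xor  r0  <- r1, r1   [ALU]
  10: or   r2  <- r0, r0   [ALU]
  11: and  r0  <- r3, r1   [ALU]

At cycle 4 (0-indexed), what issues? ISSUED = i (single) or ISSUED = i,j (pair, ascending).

[0] i0  sub  -- WAW r0
[1] i1/i2  sll;bne  -- dual
[2] i3  and  -- WAW r1
[3] i4/i5  add;blt  -- dual
[4] i6  ld  -- no-port MEM/MUL
[5] i7  mulh  -- no-port MUL/MEM
[6] i8/i9  st;xor  -- dual
[7] i10/i11  or;and  -- dual

ISSUED = 6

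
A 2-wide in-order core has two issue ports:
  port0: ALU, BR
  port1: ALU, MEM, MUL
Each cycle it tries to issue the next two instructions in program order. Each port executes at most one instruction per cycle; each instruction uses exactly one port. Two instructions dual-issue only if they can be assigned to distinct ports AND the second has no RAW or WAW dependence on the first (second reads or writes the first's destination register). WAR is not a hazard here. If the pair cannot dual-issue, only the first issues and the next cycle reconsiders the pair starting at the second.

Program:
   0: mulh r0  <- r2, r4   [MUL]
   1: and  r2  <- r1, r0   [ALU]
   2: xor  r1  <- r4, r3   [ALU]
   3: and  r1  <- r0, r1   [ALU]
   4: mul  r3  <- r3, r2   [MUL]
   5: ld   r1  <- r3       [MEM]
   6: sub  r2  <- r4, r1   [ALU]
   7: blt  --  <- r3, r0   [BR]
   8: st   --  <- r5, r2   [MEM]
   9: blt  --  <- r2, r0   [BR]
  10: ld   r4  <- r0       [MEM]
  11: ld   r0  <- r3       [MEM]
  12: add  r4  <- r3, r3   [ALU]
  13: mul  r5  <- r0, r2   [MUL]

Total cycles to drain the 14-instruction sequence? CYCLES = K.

CYCLES = 9

0. mulh @i0  | RAW r0
1. and+xor @i1/i2  | dual
2. and+mul @i3/i4  | dual
3. ld @i5  | RAW r1
4. sub+blt @i6/i7  | dual
5. st+blt @i8/i9  | dual
6. ld @i10  | no-port MEM/MEM
7. ld+add @i11/i12  | dual
8. mul @i13  | tail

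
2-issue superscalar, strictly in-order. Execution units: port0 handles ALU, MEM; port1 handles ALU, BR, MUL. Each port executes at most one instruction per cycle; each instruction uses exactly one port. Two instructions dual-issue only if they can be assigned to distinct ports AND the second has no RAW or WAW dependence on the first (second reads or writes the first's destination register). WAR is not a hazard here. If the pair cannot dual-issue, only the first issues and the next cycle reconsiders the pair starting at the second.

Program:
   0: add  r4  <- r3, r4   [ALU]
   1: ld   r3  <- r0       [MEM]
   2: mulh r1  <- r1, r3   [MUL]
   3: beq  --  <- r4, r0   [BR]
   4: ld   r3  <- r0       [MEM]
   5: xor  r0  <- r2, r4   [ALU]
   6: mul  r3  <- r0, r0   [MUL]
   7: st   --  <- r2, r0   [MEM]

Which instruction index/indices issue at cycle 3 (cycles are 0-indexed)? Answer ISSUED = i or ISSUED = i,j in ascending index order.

0. add.ALU ld.MEM @i0&i1  | dual
1. mulh.MUL @i2  | no-port MUL/BR
2. beq.BR ld.MEM @i3&i4  | dual
3. xor.ALU @i5  | RAW r0
4. mul.MUL st.MEM @i6&i7  | dual

ISSUED = 5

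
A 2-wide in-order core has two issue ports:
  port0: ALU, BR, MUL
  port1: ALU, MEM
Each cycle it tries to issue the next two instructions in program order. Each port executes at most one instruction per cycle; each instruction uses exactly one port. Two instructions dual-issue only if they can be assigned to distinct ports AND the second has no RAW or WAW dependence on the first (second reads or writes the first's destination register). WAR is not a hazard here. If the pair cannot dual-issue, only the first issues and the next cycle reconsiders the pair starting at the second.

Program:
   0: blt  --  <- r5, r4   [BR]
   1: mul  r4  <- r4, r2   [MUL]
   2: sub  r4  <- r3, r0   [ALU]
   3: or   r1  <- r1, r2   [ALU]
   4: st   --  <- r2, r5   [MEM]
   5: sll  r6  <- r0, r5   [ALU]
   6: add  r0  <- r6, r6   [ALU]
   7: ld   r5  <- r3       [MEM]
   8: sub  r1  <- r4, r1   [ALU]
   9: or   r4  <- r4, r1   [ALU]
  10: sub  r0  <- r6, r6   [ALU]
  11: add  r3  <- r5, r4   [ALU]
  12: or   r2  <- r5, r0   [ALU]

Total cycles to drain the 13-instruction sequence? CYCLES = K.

CYCLES = 8

c0: i0 blt.BR  no-port BR/MUL
c1: i1 mul.MUL  WAW r4
c2: i2,i3 sub.ALU/or.ALU  2-wide
c3: i4,i5 st.MEM/sll.ALU  2-wide
c4: i6,i7 add.ALU/ld.MEM  2-wide
c5: i8 sub.ALU  RAW r1
c6: i9,i10 or.ALU/sub.ALU  2-wide
c7: i11,i12 add.ALU/or.ALU  2-wide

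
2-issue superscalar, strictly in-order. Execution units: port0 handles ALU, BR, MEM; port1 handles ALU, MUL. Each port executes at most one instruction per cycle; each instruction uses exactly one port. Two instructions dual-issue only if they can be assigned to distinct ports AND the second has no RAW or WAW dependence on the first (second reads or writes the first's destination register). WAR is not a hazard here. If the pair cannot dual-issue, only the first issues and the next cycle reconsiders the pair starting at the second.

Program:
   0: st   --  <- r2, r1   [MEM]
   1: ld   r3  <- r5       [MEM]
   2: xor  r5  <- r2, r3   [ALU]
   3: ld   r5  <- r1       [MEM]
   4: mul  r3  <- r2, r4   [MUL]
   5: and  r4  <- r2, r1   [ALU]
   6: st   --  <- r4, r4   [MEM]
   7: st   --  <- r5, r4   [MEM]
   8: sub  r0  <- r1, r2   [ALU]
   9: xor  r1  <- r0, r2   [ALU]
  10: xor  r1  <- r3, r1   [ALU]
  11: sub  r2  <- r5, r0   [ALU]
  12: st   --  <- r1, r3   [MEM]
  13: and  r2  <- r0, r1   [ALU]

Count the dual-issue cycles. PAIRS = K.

0. st @i0  | no-port MEM/MEM
1. ld @i1  | RAW r3
2. xor @i2  | WAW r5
3. ld+mul @i3+i4  | 2-wide
4. and @i5  | RAW r4
5. st @i6  | no-port MEM/MEM
6. st+sub @i7+i8  | 2-wide
7. xor @i9  | RAW+WAW r1
8. xor+sub @i10+i11  | 2-wide
9. st+and @i12+i13  | 2-wide

PAIRS = 4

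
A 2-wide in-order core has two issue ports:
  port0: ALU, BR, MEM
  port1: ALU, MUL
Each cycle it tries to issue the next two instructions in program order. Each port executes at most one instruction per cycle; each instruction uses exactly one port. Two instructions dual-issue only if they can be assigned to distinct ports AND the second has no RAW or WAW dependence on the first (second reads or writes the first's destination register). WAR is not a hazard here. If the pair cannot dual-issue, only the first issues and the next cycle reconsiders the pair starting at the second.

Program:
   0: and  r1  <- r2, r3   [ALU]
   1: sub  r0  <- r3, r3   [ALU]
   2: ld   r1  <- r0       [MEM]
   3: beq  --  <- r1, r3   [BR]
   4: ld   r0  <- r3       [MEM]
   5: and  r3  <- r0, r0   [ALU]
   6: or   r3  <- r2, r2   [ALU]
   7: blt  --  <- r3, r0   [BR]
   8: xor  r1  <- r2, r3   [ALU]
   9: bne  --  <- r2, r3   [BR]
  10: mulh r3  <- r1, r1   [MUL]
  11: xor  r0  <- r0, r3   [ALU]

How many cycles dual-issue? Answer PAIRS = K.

PAIRS = 3

[0] i0+i1  and/sub  -- pair
[1] i2  ld  -- no-port MEM/BR
[2] i3  beq  -- no-port BR/MEM
[3] i4  ld  -- RAW r0
[4] i5  and  -- WAW r3
[5] i6  or  -- RAW r3
[6] i7+i8  blt/xor  -- pair
[7] i9+i10  bne/mulh  -- pair
[8] i11  xor  -- tail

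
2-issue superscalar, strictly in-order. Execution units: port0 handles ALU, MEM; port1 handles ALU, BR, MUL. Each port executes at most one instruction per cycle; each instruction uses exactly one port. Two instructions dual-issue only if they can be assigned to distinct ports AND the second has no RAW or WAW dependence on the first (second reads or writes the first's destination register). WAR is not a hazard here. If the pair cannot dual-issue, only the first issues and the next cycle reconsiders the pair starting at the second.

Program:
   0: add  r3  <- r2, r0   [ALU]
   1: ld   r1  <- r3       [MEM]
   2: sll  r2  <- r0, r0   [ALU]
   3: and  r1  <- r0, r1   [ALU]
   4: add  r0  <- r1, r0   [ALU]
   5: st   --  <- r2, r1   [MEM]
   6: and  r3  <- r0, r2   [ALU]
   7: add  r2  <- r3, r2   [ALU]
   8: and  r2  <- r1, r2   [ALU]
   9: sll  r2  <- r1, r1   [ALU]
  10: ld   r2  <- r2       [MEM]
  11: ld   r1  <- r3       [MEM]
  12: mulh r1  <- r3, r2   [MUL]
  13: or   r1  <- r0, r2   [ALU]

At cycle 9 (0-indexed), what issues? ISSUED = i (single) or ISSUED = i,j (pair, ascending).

  cy0 -> i0 (add) RAW r3
  cy1 -> i1+i2 (ld+sll) pair
  cy2 -> i3 (and) RAW r1
  cy3 -> i4+i5 (add+st) pair
  cy4 -> i6 (and) RAW r3
  cy5 -> i7 (add) RAW+WAW r2
  cy6 -> i8 (and) WAW r2
  cy7 -> i9 (sll) RAW+WAW r2
  cy8 -> i10 (ld) no-port MEM/MEM
  cy9 -> i11 (ld) WAW r1
  cy10 -> i12 (mulh) WAW r1
  cy11 -> i13 (or) tail

ISSUED = 11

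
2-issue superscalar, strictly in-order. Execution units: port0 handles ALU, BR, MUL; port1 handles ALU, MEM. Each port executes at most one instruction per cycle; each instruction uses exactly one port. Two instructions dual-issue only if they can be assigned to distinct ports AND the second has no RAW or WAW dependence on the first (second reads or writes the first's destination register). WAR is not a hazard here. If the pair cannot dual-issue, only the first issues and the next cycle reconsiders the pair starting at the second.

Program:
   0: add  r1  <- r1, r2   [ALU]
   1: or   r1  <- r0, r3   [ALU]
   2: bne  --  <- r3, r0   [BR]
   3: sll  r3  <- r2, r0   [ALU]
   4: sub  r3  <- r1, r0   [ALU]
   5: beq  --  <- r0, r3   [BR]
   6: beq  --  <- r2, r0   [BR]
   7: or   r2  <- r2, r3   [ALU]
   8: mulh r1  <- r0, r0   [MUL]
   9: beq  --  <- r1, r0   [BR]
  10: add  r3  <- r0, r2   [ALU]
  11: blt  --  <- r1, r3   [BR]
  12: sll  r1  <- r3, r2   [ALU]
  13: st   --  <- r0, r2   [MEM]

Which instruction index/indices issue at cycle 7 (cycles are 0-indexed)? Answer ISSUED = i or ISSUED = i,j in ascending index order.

#0 head=0: add.ALU i0 WAW r1
#1 head=1: or.ALU bne.BR i1+i2 dual
#2 head=3: sll.ALU i3 WAW r3
#3 head=4: sub.ALU i4 RAW r3
#4 head=5: beq.BR i5 no-port BR/BR
#5 head=6: beq.BR or.ALU i6+i7 dual
#6 head=8: mulh.MUL i8 no-port MUL/BR
#7 head=9: beq.BR add.ALU i9+i10 dual
#8 head=11: blt.BR sll.ALU i11+i12 dual
#9 head=13: st.MEM i13 tail

ISSUED = 9,10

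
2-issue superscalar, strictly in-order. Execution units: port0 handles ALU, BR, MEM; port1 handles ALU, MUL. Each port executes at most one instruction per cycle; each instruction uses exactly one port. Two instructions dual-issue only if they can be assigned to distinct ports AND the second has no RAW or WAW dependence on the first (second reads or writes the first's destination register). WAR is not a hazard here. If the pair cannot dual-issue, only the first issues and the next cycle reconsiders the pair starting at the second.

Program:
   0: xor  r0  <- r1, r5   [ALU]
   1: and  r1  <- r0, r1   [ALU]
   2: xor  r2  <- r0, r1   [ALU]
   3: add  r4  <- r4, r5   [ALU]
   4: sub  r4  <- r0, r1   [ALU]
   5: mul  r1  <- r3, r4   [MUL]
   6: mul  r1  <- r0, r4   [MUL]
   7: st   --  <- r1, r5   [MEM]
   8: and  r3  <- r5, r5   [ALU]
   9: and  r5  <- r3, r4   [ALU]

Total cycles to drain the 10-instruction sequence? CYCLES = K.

CYCLES = 8

#0 head=0: xor i0 RAW r0
#1 head=1: and i1 RAW r1
#2 head=2: xor add i2&i3 pair
#3 head=4: sub i4 RAW r4
#4 head=5: mul i5 no-port MUL/MUL
#5 head=6: mul i6 RAW r1
#6 head=7: st and i7&i8 pair
#7 head=9: and i9 tail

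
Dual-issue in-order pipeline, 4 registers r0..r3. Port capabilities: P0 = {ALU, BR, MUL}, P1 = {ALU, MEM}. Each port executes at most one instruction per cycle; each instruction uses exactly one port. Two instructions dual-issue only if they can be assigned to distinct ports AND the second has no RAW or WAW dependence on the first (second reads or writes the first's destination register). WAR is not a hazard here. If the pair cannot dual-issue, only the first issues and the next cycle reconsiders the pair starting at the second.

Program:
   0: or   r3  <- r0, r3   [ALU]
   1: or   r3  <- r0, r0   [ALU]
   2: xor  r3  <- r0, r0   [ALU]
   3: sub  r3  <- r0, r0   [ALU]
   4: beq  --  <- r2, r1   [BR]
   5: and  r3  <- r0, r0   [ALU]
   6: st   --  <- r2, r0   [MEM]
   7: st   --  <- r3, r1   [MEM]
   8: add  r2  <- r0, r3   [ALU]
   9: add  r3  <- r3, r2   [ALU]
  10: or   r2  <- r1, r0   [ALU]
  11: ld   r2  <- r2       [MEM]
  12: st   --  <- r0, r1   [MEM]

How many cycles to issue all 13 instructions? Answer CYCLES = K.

t=0 i0:or.ALU ; WAW r3
t=1 i1:or.ALU ; WAW r3
t=2 i2:xor.ALU ; WAW r3
t=3 i3&i4:sub.ALU/beq.BR ; pair
t=4 i5&i6:and.ALU/st.MEM ; pair
t=5 i7&i8:st.MEM/add.ALU ; pair
t=6 i9&i10:add.ALU/or.ALU ; pair
t=7 i11:ld.MEM ; no-port MEM/MEM
t=8 i12:st.MEM ; tail

CYCLES = 9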